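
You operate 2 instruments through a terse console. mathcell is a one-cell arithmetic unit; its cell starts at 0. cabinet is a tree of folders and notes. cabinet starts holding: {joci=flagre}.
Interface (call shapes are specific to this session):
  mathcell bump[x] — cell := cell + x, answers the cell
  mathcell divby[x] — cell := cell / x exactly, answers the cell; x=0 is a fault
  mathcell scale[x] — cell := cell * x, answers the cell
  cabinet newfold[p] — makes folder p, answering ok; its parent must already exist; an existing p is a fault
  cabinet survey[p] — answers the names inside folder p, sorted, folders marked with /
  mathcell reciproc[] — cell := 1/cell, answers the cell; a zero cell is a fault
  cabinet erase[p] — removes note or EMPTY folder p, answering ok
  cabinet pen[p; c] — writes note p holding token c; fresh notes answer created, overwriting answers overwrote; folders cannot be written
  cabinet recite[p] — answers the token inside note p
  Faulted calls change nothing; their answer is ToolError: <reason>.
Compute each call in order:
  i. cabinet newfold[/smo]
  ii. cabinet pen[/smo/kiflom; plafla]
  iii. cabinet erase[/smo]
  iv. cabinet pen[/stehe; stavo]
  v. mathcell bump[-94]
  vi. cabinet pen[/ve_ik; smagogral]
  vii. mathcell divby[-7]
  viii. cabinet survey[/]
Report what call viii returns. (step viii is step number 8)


Answer: [joci, smo/, stehe, ve_ik]

Derivation:
! cabinet newfold(p='/smo') => ok
! cabinet pen(p='/smo/kiflom', c='plafla') => created
! cabinet erase(p='/smo') => ToolError: not empty
! cabinet pen(p='/stehe', c='stavo') => created
! mathcell bump(x='-94') => -94
! cabinet pen(p='/ve_ik', c='smagogral') => created
! mathcell divby(x='-7') => 94/7
! cabinet survey(p='/') => [joci, smo/, stehe, ve_ik]


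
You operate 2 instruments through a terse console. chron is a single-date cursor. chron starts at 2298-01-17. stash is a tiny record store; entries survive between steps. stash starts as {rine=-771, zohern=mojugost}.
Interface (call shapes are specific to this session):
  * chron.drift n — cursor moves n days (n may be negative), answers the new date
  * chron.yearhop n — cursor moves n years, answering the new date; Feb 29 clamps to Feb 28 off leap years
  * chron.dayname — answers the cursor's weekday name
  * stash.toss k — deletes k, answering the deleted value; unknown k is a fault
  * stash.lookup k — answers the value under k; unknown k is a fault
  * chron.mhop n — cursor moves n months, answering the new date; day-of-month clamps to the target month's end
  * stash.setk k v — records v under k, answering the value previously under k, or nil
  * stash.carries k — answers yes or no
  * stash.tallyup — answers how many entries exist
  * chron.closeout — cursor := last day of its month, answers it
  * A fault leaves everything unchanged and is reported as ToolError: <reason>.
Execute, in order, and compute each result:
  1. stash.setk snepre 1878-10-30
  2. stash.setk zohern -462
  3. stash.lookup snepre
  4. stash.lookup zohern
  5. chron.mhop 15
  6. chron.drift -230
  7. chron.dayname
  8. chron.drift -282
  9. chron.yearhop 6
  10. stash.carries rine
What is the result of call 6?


>> stash.setk(snepre, 1878-10-30)
<< nil
>> stash.setk(zohern, -462)
<< mojugost
>> stash.lookup(snepre)
<< 1878-10-30
>> stash.lookup(zohern)
<< -462
>> chron.mhop(15)
<< 2299-04-17
>> chron.drift(-230)
<< 2298-08-30
>> chron.dayname()
<< Tuesday
>> chron.drift(-282)
<< 2297-11-21
>> chron.yearhop(6)
<< 2303-11-21
>> stash.carries(rine)
<< yes

Answer: 2298-08-30


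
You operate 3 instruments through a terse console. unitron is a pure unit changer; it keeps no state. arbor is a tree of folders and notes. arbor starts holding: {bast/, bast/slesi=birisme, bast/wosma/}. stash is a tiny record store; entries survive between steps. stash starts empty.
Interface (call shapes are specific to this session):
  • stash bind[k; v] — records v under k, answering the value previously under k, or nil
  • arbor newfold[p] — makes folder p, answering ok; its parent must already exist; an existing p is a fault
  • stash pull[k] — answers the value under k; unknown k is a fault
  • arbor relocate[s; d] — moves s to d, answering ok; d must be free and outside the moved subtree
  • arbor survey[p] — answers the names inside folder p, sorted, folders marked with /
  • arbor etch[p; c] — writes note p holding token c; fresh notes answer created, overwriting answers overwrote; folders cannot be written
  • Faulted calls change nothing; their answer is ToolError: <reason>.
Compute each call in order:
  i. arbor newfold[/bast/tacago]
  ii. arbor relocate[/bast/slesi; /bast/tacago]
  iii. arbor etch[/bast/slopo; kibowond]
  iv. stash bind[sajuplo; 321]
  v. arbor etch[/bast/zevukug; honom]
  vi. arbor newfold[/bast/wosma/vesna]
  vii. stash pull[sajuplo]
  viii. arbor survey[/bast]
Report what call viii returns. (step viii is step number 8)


;; arbor newfold(p→/bast/tacago) ~> ok
;; arbor relocate(s→/bast/slesi, d→/bast/tacago) ~> ToolError: exists
;; arbor etch(p→/bast/slopo, c→kibowond) ~> created
;; stash bind(k→sajuplo, v→321) ~> nil
;; arbor etch(p→/bast/zevukug, c→honom) ~> created
;; arbor newfold(p→/bast/wosma/vesna) ~> ok
;; stash pull(k→sajuplo) ~> 321
;; arbor survey(p→/bast) ~> [slesi, slopo, tacago/, wosma/, zevukug]

Answer: [slesi, slopo, tacago/, wosma/, zevukug]


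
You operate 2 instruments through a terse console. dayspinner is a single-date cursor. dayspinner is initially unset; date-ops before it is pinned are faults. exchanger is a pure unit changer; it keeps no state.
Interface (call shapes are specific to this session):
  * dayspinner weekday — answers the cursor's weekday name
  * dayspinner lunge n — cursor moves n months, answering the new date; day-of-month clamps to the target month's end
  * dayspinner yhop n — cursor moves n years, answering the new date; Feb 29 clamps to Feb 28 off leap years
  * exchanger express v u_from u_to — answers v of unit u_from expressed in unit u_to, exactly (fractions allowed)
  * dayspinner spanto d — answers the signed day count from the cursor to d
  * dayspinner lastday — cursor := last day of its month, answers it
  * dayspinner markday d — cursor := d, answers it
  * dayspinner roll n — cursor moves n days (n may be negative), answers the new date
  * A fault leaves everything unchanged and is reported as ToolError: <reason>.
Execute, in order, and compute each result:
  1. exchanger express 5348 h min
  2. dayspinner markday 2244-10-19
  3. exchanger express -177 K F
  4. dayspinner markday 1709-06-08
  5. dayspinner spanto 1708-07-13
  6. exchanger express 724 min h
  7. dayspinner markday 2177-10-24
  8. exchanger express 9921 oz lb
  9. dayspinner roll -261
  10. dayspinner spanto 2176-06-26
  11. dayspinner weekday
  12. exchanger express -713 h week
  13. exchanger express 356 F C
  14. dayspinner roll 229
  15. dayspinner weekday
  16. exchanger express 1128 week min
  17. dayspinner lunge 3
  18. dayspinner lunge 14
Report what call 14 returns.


! exchanger express(v='5348', u_from='h', u_to='min') -> 320880
! dayspinner markday(d='2244-10-19') -> 2244-10-19
! exchanger express(v='-177', u_from='K', u_to='F') -> -77827/100
! dayspinner markday(d='1709-06-08') -> 1709-06-08
! dayspinner spanto(d='1708-07-13') -> -330
! exchanger express(v='724', u_from='min', u_to='h') -> 181/15
! dayspinner markday(d='2177-10-24') -> 2177-10-24
! exchanger express(v='9921', u_from='oz', u_to='lb') -> 9921/16
! dayspinner roll(n='-261') -> 2177-02-05
! dayspinner spanto(d='2176-06-26') -> -224
! dayspinner weekday() -> Wednesday
! exchanger express(v='-713', u_from='h', u_to='week') -> -713/168
! exchanger express(v='356', u_from='F', u_to='C') -> 180
! dayspinner roll(n='229') -> 2177-09-22
! dayspinner weekday() -> Monday
! exchanger express(v='1128', u_from='week', u_to='min') -> 11370240
! dayspinner lunge(n='3') -> 2177-12-22
! dayspinner lunge(n='14') -> 2179-02-22

Answer: 2177-09-22


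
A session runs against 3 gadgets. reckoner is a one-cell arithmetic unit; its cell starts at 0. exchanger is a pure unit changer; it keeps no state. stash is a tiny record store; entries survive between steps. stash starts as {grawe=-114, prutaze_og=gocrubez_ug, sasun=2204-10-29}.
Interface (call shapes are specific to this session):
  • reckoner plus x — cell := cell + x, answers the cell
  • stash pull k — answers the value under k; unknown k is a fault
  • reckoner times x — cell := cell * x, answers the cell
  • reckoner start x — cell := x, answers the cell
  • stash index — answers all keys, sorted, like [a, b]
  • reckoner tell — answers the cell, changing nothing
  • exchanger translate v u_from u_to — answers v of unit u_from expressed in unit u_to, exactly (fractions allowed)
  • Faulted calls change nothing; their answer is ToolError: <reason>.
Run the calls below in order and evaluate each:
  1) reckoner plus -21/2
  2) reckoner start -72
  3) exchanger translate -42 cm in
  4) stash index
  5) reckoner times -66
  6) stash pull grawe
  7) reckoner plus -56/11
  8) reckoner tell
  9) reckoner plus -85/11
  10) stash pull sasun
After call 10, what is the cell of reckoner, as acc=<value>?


-- 1. reckoner plus(x: -21/2) => -21/2
-- 2. reckoner start(x: -72) => -72
-- 3. exchanger translate(v: -42, u_from: cm, u_to: in) => -2100/127
-- 4. stash index() => [grawe, prutaze_og, sasun]
-- 5. reckoner times(x: -66) => 4752
-- 6. stash pull(k: grawe) => -114
-- 7. reckoner plus(x: -56/11) => 52216/11
-- 8. reckoner tell() => 52216/11
-- 9. reckoner plus(x: -85/11) => 52131/11
-- 10. stash pull(k: sasun) => 2204-10-29

Answer: acc=52131/11


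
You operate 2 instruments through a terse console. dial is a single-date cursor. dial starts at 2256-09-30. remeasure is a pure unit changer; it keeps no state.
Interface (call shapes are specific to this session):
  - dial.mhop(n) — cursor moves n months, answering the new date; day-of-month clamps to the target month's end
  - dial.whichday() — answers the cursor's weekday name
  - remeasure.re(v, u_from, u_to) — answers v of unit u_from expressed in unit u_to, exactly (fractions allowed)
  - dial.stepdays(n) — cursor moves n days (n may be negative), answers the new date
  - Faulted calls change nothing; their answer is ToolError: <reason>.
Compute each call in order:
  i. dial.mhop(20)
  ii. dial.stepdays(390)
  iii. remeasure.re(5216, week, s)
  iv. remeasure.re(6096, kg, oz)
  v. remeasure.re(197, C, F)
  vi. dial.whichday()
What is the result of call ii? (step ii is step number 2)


Answer: 2259-06-24

Derivation:
! mhop(20) => 2258-05-30
! stepdays(390) => 2259-06-24
! re(5216, week, s) => 3154636800
! re(6096, kg, oz) => 9753600000000/45359237
! re(197, C, F) => 1933/5
! whichday() => Friday


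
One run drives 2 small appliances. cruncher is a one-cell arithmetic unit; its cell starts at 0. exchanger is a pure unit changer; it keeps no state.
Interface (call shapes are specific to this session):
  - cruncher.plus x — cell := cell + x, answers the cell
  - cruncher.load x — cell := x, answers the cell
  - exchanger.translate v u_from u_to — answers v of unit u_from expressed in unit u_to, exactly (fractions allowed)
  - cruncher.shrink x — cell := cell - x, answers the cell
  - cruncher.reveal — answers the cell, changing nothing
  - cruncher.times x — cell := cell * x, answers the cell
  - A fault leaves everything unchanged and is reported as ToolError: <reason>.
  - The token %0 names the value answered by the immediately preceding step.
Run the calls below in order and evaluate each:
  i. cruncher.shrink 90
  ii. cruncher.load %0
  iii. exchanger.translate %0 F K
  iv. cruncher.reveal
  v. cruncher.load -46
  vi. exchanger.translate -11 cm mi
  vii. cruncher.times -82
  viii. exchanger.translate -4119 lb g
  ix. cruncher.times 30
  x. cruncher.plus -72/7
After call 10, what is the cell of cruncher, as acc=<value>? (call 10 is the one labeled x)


# cruncher.shrink(x=90) => -90
# cruncher.load(x=%0) => -90
# exchanger.translate(v=%0, u_from=F, u_to=K) => 36967/180
# cruncher.reveal() => -90
# cruncher.load(x=-46) => -46
# exchanger.translate(v=-11, u_from=cm, u_to=mi) => -5/73152
# cruncher.times(x=-82) => 3772
# exchanger.translate(v=-4119, u_from=lb, u_to=g) => -186834697203/100000
# cruncher.times(x=30) => 113160
# cruncher.plus(x=-72/7) => 792048/7

Answer: acc=792048/7


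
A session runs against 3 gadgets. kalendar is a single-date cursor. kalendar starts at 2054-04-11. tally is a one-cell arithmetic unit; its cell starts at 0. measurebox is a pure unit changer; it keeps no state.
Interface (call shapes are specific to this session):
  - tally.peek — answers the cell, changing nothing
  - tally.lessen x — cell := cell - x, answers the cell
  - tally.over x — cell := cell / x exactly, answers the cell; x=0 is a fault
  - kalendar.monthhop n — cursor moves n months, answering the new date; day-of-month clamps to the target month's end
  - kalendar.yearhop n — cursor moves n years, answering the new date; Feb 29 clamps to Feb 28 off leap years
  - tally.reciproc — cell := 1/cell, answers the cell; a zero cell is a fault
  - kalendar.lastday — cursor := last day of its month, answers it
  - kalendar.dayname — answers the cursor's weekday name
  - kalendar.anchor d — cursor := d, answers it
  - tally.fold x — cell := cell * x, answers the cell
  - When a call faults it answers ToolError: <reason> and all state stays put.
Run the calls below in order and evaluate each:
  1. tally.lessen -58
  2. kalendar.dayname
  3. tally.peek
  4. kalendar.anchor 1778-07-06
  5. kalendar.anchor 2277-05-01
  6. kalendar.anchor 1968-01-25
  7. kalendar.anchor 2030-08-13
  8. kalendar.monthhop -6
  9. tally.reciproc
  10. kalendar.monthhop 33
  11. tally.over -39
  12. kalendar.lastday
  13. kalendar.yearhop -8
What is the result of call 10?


// 1. tally.lessen(x=-58) => 58
// 2. kalendar.dayname() => Saturday
// 3. tally.peek() => 58
// 4. kalendar.anchor(d=1778-07-06) => 1778-07-06
// 5. kalendar.anchor(d=2277-05-01) => 2277-05-01
// 6. kalendar.anchor(d=1968-01-25) => 1968-01-25
// 7. kalendar.anchor(d=2030-08-13) => 2030-08-13
// 8. kalendar.monthhop(n=-6) => 2030-02-13
// 9. tally.reciproc() => 1/58
// 10. kalendar.monthhop(n=33) => 2032-11-13
// 11. tally.over(x=-39) => -1/2262
// 12. kalendar.lastday() => 2032-11-30
// 13. kalendar.yearhop(n=-8) => 2024-11-30

Answer: 2032-11-13


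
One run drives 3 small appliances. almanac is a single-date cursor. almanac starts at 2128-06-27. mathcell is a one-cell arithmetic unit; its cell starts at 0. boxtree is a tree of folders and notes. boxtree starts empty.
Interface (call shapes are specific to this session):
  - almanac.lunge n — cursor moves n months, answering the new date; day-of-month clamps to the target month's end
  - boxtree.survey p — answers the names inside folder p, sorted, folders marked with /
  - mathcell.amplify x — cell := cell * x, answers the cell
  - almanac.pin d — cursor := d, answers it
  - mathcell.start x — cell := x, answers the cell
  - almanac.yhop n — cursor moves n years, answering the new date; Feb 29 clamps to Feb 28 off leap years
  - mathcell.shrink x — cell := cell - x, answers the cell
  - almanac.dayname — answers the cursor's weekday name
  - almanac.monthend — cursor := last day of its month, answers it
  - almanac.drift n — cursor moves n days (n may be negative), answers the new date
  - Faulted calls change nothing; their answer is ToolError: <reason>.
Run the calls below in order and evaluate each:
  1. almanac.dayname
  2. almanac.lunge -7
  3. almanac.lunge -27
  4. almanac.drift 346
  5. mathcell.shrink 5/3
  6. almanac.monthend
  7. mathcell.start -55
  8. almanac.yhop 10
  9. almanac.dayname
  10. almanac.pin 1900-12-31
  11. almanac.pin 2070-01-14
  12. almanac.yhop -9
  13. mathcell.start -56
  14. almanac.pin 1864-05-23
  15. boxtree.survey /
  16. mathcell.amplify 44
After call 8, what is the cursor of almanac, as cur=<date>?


Answer: cur=2136-08-31

Derivation:
[in] almanac.dayname
:: Sunday
[in] almanac.lunge n=-7
:: 2127-11-27
[in] almanac.lunge n=-27
:: 2125-08-27
[in] almanac.drift n=346
:: 2126-08-08
[in] mathcell.shrink x=5/3
:: -5/3
[in] almanac.monthend
:: 2126-08-31
[in] mathcell.start x=-55
:: -55
[in] almanac.yhop n=10
:: 2136-08-31
[in] almanac.dayname
:: Friday
[in] almanac.pin d=1900-12-31
:: 1900-12-31
[in] almanac.pin d=2070-01-14
:: 2070-01-14
[in] almanac.yhop n=-9
:: 2061-01-14
[in] mathcell.start x=-56
:: -56
[in] almanac.pin d=1864-05-23
:: 1864-05-23
[in] boxtree.survey p=/
:: []
[in] mathcell.amplify x=44
:: -2464


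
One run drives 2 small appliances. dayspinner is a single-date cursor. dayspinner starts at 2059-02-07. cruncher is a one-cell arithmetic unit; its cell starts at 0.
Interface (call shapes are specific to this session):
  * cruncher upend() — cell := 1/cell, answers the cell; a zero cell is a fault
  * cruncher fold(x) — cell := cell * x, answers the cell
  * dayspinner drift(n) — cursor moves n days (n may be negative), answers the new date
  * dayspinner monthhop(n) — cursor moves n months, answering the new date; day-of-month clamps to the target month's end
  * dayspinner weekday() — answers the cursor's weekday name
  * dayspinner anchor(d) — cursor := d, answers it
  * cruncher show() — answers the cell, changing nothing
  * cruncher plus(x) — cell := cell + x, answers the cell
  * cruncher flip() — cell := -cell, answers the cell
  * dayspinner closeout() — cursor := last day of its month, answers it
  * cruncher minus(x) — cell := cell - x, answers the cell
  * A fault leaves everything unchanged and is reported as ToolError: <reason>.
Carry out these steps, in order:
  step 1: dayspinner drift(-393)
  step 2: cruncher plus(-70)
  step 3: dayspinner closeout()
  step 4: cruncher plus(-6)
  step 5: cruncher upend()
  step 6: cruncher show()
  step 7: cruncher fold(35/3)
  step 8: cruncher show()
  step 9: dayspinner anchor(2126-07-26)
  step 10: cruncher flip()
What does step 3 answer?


Answer: 2058-01-31

Derivation:
==> dayspinner drift(-393)
<== 2058-01-10
==> cruncher plus(-70)
<== -70
==> dayspinner closeout()
<== 2058-01-31
==> cruncher plus(-6)
<== -76
==> cruncher upend()
<== -1/76
==> cruncher show()
<== -1/76
==> cruncher fold(35/3)
<== -35/228
==> cruncher show()
<== -35/228
==> dayspinner anchor(2126-07-26)
<== 2126-07-26
==> cruncher flip()
<== 35/228


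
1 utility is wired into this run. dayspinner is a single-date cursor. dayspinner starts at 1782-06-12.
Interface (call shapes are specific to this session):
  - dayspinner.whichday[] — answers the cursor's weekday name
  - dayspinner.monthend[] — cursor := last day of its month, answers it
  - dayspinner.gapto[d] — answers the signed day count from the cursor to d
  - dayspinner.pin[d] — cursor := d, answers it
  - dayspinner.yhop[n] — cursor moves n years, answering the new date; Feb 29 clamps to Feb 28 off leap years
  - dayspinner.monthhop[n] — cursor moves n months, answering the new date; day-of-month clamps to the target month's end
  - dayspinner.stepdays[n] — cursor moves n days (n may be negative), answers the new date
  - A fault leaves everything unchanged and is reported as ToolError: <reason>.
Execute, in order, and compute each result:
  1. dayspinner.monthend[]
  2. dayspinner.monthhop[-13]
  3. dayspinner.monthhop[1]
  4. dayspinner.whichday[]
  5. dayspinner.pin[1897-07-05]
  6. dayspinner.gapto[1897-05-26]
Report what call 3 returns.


Answer: 1781-06-30

Derivation:
> dayspinner.monthend
[out] 1782-06-30
> dayspinner.monthhop n=-13
[out] 1781-05-30
> dayspinner.monthhop n=1
[out] 1781-06-30
> dayspinner.whichday
[out] Saturday
> dayspinner.pin d=1897-07-05
[out] 1897-07-05
> dayspinner.gapto d=1897-05-26
[out] -40


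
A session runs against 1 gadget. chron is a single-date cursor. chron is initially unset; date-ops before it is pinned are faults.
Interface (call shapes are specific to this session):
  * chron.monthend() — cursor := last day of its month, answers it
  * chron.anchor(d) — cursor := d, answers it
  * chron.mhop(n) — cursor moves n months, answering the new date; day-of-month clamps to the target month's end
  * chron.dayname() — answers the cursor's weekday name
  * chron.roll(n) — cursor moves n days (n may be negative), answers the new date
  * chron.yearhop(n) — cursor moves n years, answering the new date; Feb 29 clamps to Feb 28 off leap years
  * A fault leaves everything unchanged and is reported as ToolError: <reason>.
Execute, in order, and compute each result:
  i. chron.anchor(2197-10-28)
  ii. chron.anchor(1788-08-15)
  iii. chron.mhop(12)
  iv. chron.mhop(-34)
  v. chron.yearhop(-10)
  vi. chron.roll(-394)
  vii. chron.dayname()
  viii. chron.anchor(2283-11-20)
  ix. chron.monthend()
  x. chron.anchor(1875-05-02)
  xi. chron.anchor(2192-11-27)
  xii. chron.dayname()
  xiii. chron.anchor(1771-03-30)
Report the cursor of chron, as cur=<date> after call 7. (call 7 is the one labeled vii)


CALL chron.anchor[d=2197-10-28]
RET  2197-10-28
CALL chron.anchor[d=1788-08-15]
RET  1788-08-15
CALL chron.mhop[n=12]
RET  1789-08-15
CALL chron.mhop[n=-34]
RET  1786-10-15
CALL chron.yearhop[n=-10]
RET  1776-10-15
CALL chron.roll[n=-394]
RET  1775-09-17
CALL chron.dayname[]
RET  Sunday
CALL chron.anchor[d=2283-11-20]
RET  2283-11-20
CALL chron.monthend[]
RET  2283-11-30
CALL chron.anchor[d=1875-05-02]
RET  1875-05-02
CALL chron.anchor[d=2192-11-27]
RET  2192-11-27
CALL chron.dayname[]
RET  Tuesday
CALL chron.anchor[d=1771-03-30]
RET  1771-03-30

Answer: cur=1775-09-17


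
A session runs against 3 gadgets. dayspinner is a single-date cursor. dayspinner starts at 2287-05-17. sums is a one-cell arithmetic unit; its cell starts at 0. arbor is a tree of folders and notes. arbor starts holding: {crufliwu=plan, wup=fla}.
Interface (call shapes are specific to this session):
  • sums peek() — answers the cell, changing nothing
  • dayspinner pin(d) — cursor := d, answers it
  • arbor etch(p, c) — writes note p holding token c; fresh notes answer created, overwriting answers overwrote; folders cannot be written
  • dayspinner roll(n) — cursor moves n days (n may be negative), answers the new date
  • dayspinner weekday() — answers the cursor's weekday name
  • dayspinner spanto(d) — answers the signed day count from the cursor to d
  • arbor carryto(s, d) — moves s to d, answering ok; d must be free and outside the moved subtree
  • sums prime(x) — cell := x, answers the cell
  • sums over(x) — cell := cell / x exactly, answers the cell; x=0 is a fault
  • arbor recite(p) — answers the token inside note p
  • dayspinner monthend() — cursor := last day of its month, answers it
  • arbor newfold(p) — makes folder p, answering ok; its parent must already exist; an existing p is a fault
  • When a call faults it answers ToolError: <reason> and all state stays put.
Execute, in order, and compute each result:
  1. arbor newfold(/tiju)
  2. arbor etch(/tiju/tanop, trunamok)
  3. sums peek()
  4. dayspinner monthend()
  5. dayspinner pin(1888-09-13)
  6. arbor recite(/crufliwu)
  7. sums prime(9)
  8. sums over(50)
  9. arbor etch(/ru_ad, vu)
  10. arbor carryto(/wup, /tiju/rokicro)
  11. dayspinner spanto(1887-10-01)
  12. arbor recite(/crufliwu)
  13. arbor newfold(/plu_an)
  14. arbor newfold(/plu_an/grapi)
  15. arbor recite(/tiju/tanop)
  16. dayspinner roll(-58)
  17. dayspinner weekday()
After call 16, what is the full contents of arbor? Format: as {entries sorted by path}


Answer: {crufliwu=plan, plu_an/, plu_an/grapi/, ru_ad=vu, tiju/, tiju/rokicro=fla, tiju/tanop=trunamok}

Derivation:
Act: arbor newfold[/tiju]
Obs: ok
Act: arbor etch[/tiju/tanop; trunamok]
Obs: created
Act: sums peek[]
Obs: 0
Act: dayspinner monthend[]
Obs: 2287-05-31
Act: dayspinner pin[1888-09-13]
Obs: 1888-09-13
Act: arbor recite[/crufliwu]
Obs: plan
Act: sums prime[9]
Obs: 9
Act: sums over[50]
Obs: 9/50
Act: arbor etch[/ru_ad; vu]
Obs: created
Act: arbor carryto[/wup; /tiju/rokicro]
Obs: ok
Act: dayspinner spanto[1887-10-01]
Obs: -348
Act: arbor recite[/crufliwu]
Obs: plan
Act: arbor newfold[/plu_an]
Obs: ok
Act: arbor newfold[/plu_an/grapi]
Obs: ok
Act: arbor recite[/tiju/tanop]
Obs: trunamok
Act: dayspinner roll[-58]
Obs: 1888-07-17
Act: dayspinner weekday[]
Obs: Tuesday


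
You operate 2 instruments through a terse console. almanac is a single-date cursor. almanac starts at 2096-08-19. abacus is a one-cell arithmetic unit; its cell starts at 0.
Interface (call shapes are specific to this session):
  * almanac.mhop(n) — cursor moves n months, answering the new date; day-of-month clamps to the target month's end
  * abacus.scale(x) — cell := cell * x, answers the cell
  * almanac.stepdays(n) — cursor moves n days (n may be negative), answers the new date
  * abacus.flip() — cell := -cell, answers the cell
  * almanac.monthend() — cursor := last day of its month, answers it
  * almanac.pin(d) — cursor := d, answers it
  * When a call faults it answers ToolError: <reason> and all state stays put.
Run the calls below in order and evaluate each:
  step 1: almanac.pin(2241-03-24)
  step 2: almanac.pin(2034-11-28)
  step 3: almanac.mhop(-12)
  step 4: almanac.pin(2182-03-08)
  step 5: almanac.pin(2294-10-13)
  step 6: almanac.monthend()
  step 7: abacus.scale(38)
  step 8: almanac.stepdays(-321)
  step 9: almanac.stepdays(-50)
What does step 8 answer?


~$ almanac.pin d→2241-03-24
= 2241-03-24
~$ almanac.pin d→2034-11-28
= 2034-11-28
~$ almanac.mhop n→-12
= 2033-11-28
~$ almanac.pin d→2182-03-08
= 2182-03-08
~$ almanac.pin d→2294-10-13
= 2294-10-13
~$ almanac.monthend
= 2294-10-31
~$ abacus.scale x→38
= 0
~$ almanac.stepdays n→-321
= 2293-12-14
~$ almanac.stepdays n→-50
= 2293-10-25

Answer: 2293-12-14


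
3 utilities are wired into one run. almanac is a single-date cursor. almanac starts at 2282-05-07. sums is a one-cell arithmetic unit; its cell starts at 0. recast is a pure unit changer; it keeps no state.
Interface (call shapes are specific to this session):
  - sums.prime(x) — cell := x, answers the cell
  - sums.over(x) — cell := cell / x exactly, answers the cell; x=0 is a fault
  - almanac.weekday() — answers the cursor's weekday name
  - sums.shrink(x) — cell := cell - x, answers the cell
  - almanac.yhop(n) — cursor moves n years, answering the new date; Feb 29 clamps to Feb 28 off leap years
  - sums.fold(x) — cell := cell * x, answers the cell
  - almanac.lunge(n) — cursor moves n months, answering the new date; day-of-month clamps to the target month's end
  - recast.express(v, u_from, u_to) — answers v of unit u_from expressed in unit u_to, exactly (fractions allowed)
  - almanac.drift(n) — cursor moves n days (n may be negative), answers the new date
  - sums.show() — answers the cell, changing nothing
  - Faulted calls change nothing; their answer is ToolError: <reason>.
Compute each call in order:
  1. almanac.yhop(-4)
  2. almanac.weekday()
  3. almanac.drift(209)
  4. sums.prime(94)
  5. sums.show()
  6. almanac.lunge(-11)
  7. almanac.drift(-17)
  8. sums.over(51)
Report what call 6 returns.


Act: almanac.yhop[n=-4]
Obs: 2278-05-07
Act: almanac.weekday[]
Obs: Tuesday
Act: almanac.drift[n=209]
Obs: 2278-12-02
Act: sums.prime[x=94]
Obs: 94
Act: sums.show[]
Obs: 94
Act: almanac.lunge[n=-11]
Obs: 2278-01-02
Act: almanac.drift[n=-17]
Obs: 2277-12-16
Act: sums.over[x=51]
Obs: 94/51

Answer: 2278-01-02


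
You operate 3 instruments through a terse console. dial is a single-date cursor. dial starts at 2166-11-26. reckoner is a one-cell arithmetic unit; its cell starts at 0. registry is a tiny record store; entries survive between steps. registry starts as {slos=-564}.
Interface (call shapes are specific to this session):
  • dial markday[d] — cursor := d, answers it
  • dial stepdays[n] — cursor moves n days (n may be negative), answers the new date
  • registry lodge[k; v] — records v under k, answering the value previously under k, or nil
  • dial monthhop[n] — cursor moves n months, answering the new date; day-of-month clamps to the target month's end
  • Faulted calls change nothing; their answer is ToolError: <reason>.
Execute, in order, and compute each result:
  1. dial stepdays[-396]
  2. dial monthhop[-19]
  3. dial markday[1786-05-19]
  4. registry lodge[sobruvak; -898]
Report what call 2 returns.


Answer: 2164-03-26

Derivation:
Act: dial stepdays[n=-396]
Obs: 2165-10-26
Act: dial monthhop[n=-19]
Obs: 2164-03-26
Act: dial markday[d=1786-05-19]
Obs: 1786-05-19
Act: registry lodge[k=sobruvak; v=-898]
Obs: nil


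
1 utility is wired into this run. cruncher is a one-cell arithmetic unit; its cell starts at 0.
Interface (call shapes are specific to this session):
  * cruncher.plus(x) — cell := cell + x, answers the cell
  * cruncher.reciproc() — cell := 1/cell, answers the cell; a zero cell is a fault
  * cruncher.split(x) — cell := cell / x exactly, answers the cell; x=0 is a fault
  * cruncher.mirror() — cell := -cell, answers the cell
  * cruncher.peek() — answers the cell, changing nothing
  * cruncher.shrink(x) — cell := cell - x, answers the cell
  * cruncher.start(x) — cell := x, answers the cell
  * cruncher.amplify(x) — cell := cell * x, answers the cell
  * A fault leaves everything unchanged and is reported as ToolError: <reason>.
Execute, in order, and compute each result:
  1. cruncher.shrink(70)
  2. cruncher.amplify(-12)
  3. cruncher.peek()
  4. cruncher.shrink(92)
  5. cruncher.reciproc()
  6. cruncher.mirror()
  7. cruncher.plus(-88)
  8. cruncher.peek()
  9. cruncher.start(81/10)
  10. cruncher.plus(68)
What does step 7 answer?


% cruncher.shrink x→70
= -70
% cruncher.amplify x→-12
= 840
% cruncher.peek
= 840
% cruncher.shrink x→92
= 748
% cruncher.reciproc
= 1/748
% cruncher.mirror
= -1/748
% cruncher.plus x→-88
= -65825/748
% cruncher.peek
= -65825/748
% cruncher.start x→81/10
= 81/10
% cruncher.plus x→68
= 761/10

Answer: -65825/748


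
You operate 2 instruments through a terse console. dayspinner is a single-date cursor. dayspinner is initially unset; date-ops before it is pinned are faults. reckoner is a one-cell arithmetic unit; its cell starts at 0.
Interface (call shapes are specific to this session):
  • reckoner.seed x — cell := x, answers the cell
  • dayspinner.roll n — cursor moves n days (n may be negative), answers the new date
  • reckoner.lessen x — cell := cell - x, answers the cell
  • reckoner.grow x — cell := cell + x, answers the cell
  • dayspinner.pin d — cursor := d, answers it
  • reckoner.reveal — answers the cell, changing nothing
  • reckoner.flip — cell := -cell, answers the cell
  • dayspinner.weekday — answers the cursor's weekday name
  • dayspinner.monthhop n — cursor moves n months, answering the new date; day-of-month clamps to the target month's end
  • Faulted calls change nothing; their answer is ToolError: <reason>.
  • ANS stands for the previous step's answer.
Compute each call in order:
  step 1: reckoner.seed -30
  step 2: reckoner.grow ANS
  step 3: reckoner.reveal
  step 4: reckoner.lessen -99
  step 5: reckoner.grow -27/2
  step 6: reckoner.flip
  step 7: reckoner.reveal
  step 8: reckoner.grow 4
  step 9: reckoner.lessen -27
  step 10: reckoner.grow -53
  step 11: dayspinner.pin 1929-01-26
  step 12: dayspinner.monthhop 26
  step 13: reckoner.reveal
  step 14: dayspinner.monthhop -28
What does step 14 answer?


I call reckoner.seed using x='-30', and observe -30.
Using reckoner.grow using x='ANS': -60.
I call reckoner.reveal, and see -60.
I invoke reckoner.lessen using x='-99': 39.
Now I run reckoner.grow using x='-27/2', yielding 51/2.
I call reckoner.flip, → -51/2.
Next I call reckoner.reveal(), giving -51/2.
I invoke reckoner.grow using x='4', giving -43/2.
I call reckoner.lessen using x='-27', and observe 11/2.
Calling reckoner.grow using x='-53': -95/2.
I call dayspinner.pin using d='1929-01-26', → 1929-01-26.
Invoking dayspinner.monthhop using n='26', and see 1931-03-26.
I invoke reckoner.reveal(), → -95/2.
Using dayspinner.monthhop using n='-28', which returns 1928-11-26.

Answer: 1928-11-26


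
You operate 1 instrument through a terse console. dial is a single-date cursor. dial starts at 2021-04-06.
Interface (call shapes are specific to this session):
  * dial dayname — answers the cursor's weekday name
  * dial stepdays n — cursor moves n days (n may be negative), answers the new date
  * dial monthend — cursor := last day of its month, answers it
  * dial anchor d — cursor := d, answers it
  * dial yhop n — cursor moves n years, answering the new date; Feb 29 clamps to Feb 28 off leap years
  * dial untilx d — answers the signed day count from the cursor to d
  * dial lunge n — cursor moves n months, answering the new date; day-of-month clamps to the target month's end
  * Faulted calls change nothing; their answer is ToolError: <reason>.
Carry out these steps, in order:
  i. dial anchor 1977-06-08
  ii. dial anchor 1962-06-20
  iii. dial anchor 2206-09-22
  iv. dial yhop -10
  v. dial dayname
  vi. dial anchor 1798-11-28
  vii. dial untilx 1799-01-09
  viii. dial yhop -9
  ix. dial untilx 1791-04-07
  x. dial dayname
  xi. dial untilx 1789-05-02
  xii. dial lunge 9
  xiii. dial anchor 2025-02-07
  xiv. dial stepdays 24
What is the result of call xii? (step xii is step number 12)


-> dial anchor(d: 1977-06-08)
<- 1977-06-08
-> dial anchor(d: 1962-06-20)
<- 1962-06-20
-> dial anchor(d: 2206-09-22)
<- 2206-09-22
-> dial yhop(n: -10)
<- 2196-09-22
-> dial dayname()
<- Thursday
-> dial anchor(d: 1798-11-28)
<- 1798-11-28
-> dial untilx(d: 1799-01-09)
<- 42
-> dial yhop(n: -9)
<- 1789-11-28
-> dial untilx(d: 1791-04-07)
<- 495
-> dial dayname()
<- Saturday
-> dial untilx(d: 1789-05-02)
<- -210
-> dial lunge(n: 9)
<- 1790-08-28
-> dial anchor(d: 2025-02-07)
<- 2025-02-07
-> dial stepdays(n: 24)
<- 2025-03-03

Answer: 1790-08-28


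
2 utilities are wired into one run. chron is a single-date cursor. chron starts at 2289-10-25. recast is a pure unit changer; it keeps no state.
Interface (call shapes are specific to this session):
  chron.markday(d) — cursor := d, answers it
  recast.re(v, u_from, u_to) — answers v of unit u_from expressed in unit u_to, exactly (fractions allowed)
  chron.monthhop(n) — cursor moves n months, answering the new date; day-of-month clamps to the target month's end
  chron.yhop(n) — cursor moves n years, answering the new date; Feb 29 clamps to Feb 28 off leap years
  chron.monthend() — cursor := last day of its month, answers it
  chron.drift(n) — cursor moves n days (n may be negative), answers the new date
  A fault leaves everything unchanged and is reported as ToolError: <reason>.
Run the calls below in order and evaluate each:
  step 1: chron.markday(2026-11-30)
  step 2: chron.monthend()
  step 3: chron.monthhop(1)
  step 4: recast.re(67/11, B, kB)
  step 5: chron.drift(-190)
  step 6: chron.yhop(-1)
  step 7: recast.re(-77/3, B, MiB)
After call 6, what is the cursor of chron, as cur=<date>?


$ chron.markday d: 2026-11-30
[out] 2026-11-30
$ chron.monthend
[out] 2026-11-30
$ chron.monthhop n: 1
[out] 2026-12-30
$ recast.re v: 67/11 u_from: B u_to: kB
[out] 67/11000
$ chron.drift n: -190
[out] 2026-06-23
$ chron.yhop n: -1
[out] 2025-06-23
$ recast.re v: -77/3 u_from: B u_to: MiB
[out] -77/3145728

Answer: cur=2025-06-23


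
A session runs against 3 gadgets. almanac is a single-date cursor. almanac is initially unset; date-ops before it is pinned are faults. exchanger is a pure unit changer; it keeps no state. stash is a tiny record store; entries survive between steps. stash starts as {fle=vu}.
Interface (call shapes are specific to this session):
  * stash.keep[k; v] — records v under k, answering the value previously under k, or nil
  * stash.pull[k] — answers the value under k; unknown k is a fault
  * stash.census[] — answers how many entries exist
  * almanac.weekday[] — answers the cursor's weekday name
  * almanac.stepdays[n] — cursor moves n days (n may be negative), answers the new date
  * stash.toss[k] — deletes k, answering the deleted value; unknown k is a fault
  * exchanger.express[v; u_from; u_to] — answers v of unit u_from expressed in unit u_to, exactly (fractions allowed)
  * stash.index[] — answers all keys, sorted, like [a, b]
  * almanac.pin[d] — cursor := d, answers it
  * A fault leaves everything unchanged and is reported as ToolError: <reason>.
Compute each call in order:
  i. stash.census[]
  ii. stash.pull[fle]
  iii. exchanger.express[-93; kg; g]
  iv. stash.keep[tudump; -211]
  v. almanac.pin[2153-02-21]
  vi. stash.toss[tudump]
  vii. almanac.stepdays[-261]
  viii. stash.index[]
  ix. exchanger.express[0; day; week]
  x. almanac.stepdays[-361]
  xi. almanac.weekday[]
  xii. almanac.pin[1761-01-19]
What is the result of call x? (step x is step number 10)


Answer: 2151-06-10

Derivation:
-> census()
<- 1
-> pull(k: fle)
<- vu
-> express(v: -93, u_from: kg, u_to: g)
<- -93000
-> keep(k: tudump, v: -211)
<- nil
-> pin(d: 2153-02-21)
<- 2153-02-21
-> toss(k: tudump)
<- -211
-> stepdays(n: -261)
<- 2152-06-05
-> index()
<- [fle]
-> express(v: 0, u_from: day, u_to: week)
<- 0
-> stepdays(n: -361)
<- 2151-06-10
-> weekday()
<- Thursday
-> pin(d: 1761-01-19)
<- 1761-01-19


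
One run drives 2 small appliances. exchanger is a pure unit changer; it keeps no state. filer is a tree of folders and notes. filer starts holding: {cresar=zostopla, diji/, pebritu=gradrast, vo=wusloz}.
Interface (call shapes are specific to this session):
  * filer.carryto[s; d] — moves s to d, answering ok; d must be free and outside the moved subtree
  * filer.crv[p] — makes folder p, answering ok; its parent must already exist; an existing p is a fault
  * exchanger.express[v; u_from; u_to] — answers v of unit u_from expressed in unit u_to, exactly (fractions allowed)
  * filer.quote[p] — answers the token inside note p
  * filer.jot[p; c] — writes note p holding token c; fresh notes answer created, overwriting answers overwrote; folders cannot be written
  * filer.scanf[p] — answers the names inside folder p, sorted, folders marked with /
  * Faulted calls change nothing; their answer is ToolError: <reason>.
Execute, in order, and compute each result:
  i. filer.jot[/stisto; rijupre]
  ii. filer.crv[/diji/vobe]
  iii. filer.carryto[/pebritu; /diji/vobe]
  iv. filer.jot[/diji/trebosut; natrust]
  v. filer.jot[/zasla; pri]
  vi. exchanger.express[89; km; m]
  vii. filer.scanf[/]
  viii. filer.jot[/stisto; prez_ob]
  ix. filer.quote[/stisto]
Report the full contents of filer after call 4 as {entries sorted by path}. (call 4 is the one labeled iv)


Answer: {cresar=zostopla, diji/, diji/trebosut=natrust, diji/vobe/, pebritu=gradrast, stisto=rijupre, vo=wusloz}

Derivation:
Do: jot[p='/stisto'; c='rijupre']
See: created
Do: crv[p='/diji/vobe']
See: ok
Do: carryto[s='/pebritu'; d='/diji/vobe']
See: ToolError: exists
Do: jot[p='/diji/trebosut'; c='natrust']
See: created
Do: jot[p='/zasla'; c='pri']
See: created
Do: express[v='89'; u_from='km'; u_to='m']
See: 89000
Do: scanf[p='/']
See: [cresar, diji/, pebritu, stisto, vo, zasla]
Do: jot[p='/stisto'; c='prez_ob']
See: overwrote
Do: quote[p='/stisto']
See: prez_ob


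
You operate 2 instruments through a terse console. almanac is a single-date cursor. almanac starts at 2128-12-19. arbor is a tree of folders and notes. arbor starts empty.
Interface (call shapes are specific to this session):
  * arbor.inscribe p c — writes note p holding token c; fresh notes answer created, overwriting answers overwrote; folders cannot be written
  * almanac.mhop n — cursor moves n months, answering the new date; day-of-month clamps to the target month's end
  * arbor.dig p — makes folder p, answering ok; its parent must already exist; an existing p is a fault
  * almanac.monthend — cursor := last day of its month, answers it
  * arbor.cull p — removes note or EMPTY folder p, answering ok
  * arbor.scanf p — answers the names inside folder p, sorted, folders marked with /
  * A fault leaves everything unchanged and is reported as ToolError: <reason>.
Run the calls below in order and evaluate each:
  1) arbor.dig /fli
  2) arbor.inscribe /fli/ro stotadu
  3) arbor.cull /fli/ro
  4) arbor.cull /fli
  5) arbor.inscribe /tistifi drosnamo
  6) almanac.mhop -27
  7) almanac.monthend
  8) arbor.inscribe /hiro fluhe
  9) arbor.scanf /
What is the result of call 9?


Using arbor.dig on p='/fli': ok.
I run arbor.inscribe on p='/fli/ro', c='stotadu', — result: created.
Next I call arbor.cull on p='/fli/ro', which returns ok.
I try arbor.cull on p='/fli', giving ok.
Now I run arbor.inscribe on p='/tistifi', c='drosnamo': created.
I try almanac.mhop on n='-27', and see 2126-09-19.
I run almanac.monthend(): 2126-09-30.
I invoke arbor.inscribe on p='/hiro', c='fluhe', which returns created.
Next I call arbor.scanf on p='/', and observe [hiro, tistifi].

Answer: [hiro, tistifi]
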